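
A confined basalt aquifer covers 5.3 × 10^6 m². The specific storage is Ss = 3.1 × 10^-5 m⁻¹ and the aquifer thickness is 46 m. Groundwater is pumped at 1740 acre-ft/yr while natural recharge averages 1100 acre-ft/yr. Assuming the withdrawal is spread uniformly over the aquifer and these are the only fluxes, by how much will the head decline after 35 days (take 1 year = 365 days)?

Δh ≈ 10 m

S = Ss × b = 3.1 × 10^-5 m⁻¹ × 46 m = 1.426 × 10^-3
Net abstraction = 1740 − 1100 = 640 acre-ft/yr
Q_net = 640 acre-ft/yr = 2163 m³/d
ΔV = Q × t = 2163 m³/d × 35 d = 75700 m³
Δh = ΔV / (S × A) = 75700 / (0.001426 × 5.3 × 10^6) = 10.02 m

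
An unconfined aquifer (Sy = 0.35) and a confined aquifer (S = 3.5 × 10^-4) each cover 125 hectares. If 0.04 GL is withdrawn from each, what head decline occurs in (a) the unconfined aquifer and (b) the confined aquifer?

Δh_u ≈ 0.0914 m; Δh_c ≈ 91.4 m

A = 125 hectares = 1.25 × 10^6 m²
ΔV = 0.04 GL = 40000 m³
Unconfined: Δh_u = ΔV/(Sy·A) = 40000/(0.35 × 1.25 × 10^6) = 0.09143 m
Confined: Δh_c = ΔV/(S·A) = 40000/(3.5 × 10^-4 × 1.25 × 10^6) = 91.43 m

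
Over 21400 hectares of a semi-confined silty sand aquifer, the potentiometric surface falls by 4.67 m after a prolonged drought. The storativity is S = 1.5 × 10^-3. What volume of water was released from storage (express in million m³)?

ΔV ≈ 1.5 million m³

A = 21400 hectares = 2.14 × 10^8 m²
ΔV = S × A × Δh = 0.0015 × 2.14 × 10^8 m² × 4.67 m = 1.499 × 10^6 m³
ΔV = 1.499 × 10^6 m³ = 1.499 million m³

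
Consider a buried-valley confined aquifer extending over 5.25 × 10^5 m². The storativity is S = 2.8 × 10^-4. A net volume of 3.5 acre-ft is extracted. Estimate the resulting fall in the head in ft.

ΔV = 3.5 acre-ft = 4317 m³
Δh = ΔV / (S × A) = 4317 m³ / (2.8 × 10^-4 × 5.25 × 10^5 m²) = 29.37 m
Δh = 29.37 m = 96.35 ft

Δh ≈ 96.4 ft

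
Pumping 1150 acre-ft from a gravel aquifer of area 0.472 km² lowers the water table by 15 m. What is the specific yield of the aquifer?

Sy ≈ 0.2

A = 0.472 km² = 4.72 × 10^5 m²
ΔV = 1150 acre-ft = 1.419 × 10^6 m³
Sy = ΔV / (A × Δh) = 1.419 × 10^6 m³ / (4.72 × 10^5 m² × 15 m) = 0.2004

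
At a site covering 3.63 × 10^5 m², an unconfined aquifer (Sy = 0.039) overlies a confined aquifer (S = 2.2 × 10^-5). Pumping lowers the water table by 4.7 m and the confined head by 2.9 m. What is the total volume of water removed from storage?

ΔV ≈ 66600 m³

Unconfined: ΔV_u = Sy × A × Δh_u = 0.039 × 3.63 × 10^5 × 4.7 = 66540 m³
Confined: ΔV_c = S × A × Δh_c = 2.2 × 10^-5 × 3.63 × 10^5 × 2.9 = 23.16 m³
Total ΔV = 66540 + 23.16 = 66560 m³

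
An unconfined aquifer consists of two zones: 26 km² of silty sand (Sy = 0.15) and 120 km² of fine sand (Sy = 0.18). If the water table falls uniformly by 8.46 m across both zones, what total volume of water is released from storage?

A₁ = 26 km² = 2.6 × 10^7 m²; A₂ = 120 km² = 1.2 × 10^8 m²
ΔV₁ = 0.15 × 2.6 × 10^7 × 8.46 = 3.299 × 10^7 m³
ΔV₂ = 0.18 × 1.2 × 10^8 × 8.46 = 1.827 × 10^8 m³
ΔV = ΔV₁ + ΔV₂ = 2.157 × 10^8 m³

ΔV ≈ 2.16 × 10^8 m³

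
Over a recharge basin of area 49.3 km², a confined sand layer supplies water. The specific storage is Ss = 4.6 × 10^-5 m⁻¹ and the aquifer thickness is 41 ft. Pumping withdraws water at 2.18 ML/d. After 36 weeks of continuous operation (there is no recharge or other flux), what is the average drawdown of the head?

Δh ≈ 19.4 m

b = 41 ft = 12.5 m
S = Ss × b = 4.6 × 10^-5 m⁻¹ × 12.5 m = 5.749 × 10^-4
A = 49.3 km² = 4.93 × 10^7 m²
Q = 2.18 ML/d = 2180 m³/d
t = 36 weeks = 252 d
ΔV = Q × t = 2180 m³/d × 252 d = 5.494 × 10^5 m³
Δh = ΔV / (S × A) = 5.494 × 10^5 / (5.749 × 10^-4 × 4.93 × 10^7) = 19.38 m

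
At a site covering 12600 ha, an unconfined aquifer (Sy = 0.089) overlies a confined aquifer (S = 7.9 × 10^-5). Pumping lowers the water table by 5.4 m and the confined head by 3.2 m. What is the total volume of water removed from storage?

ΔV ≈ 6.06 × 10^7 m³

A = 12600 ha = 1.26 × 10^8 m²
Unconfined: ΔV_u = Sy × A × Δh_u = 0.089 × 1.26 × 10^8 × 5.4 = 6.056 × 10^7 m³
Confined: ΔV_c = S × A × Δh_c = 7.9 × 10^-5 × 1.26 × 10^8 × 3.2 = 31850 m³
Total ΔV = 6.056 × 10^7 + 31850 = 6.059 × 10^7 m³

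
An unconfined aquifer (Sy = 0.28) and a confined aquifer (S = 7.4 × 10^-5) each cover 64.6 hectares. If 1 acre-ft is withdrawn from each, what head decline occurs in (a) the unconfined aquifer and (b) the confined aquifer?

A = 64.6 hectares = 6.46 × 10^5 m²
ΔV = 1 acre-ft = 1233 m³
Unconfined: Δh_u = ΔV/(Sy·A) = 1233/(0.28 × 6.46 × 10^5) = 0.006819 m
Confined: Δh_c = ΔV/(S·A) = 1233/(7.4 × 10^-5 × 6.46 × 10^5) = 25.8 m

Δh_u ≈ 0.00682 m; Δh_c ≈ 25.8 m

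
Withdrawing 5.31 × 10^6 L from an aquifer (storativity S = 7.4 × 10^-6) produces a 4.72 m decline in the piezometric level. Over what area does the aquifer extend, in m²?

ΔV = 5.31 × 10^6 L = 5310 m³
A = ΔV / (S × Δh) = 5310 / (7.4 × 10^-6 × 4.72) = 1.52 × 10^8 m²

A ≈ 1.52 × 10^8 m²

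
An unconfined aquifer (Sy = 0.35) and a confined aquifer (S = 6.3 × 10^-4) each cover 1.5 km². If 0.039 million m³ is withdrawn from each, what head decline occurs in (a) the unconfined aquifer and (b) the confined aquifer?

Δh_u ≈ 0.0743 m; Δh_c ≈ 41.3 m

A = 1.5 km² = 1.5 × 10^6 m²
ΔV = 0.039 million m³ = 39000 m³
Unconfined: Δh_u = ΔV/(Sy·A) = 39000/(0.35 × 1.5 × 10^6) = 0.07429 m
Confined: Δh_c = ΔV/(S·A) = 39000/(6.3 × 10^-4 × 1.5 × 10^6) = 41.27 m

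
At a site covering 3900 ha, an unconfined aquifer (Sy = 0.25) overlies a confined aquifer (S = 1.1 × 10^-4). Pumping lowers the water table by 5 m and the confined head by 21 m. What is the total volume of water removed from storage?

A = 3900 ha = 3.9 × 10^7 m²
Unconfined: ΔV_u = Sy × A × Δh_u = 0.25 × 3.9 × 10^7 × 5 = 4.875 × 10^7 m³
Confined: ΔV_c = S × A × Δh_c = 1.1 × 10^-4 × 3.9 × 10^7 × 21 = 90090 m³
Total ΔV = 4.875 × 10^7 + 90090 = 4.884 × 10^7 m³

ΔV ≈ 4.88 × 10^7 m³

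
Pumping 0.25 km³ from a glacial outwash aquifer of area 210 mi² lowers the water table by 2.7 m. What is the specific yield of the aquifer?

Sy ≈ 0.17

A = 210 mi² = 5.439 × 10^8 m²
ΔV = 0.25 km³ = 2.5 × 10^8 m³
Sy = ΔV / (A × Δh) = 2.5 × 10^8 m³ / (5.439 × 10^8 m² × 2.7 m) = 0.1702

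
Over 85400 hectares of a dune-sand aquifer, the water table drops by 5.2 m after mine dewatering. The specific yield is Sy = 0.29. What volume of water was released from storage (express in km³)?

ΔV ≈ 1.29 km³

A = 85400 hectares = 8.54 × 10^8 m²
ΔV = Sy × A × Δh = 0.29 × 8.54 × 10^8 m² × 5.2 m = 1.288 × 10^9 m³
ΔV = 1.288 × 10^9 m³ = 1.288 km³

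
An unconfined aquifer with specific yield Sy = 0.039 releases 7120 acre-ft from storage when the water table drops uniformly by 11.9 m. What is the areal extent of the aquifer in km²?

ΔV = 7120 acre-ft = 8.782 × 10^6 m³
A = ΔV / (Sy × Δh) = 8.782 × 10^6 / (0.039 × 11.9) = 1.892 × 10^7 m²
A = 1.892 × 10^7 m² = 18.92 km²

A ≈ 18.9 km²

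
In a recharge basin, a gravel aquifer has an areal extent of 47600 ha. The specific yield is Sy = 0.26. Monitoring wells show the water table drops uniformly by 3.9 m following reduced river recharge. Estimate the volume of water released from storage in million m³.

A = 47600 ha = 4.76 × 10^8 m²
ΔV = Sy × A × Δh = 0.26 × 4.76 × 10^8 m² × 3.9 m = 4.827 × 10^8 m³
ΔV = 4.827 × 10^8 m³ = 482.7 million m³

ΔV ≈ 483 million m³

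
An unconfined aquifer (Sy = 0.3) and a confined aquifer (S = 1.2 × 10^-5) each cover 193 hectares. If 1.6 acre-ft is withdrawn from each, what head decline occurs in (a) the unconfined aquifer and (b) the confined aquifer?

Δh_u ≈ 0.00341 m; Δh_c ≈ 85.2 m

A = 193 hectares = 1.93 × 10^6 m²
ΔV = 1.6 acre-ft = 1974 m³
Unconfined: Δh_u = ΔV/(Sy·A) = 1974/(0.3 × 1.93 × 10^6) = 0.003409 m
Confined: Δh_c = ΔV/(S·A) = 1974/(1.2 × 10^-5 × 1.93 × 10^6) = 85.21 m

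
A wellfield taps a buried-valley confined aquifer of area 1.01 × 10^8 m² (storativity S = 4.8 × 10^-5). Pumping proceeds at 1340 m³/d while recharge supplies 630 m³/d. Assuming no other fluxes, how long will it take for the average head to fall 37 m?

ΔV = S × A × Δh = 4.8 × 10^-5 × 1.01 × 10^8 × 37 = 1.794 × 10^5 m³
Net withdrawal = 1340 − 630 = 710 m³/d
t = ΔV / Q = 1.794 × 10^5 m³ / 710 m³/d = 252.6 d

t ≈ 253 days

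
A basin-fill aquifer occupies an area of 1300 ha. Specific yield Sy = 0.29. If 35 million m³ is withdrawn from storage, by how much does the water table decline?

Δh ≈ 9.28 m

A = 1300 ha = 1.3 × 10^7 m²
ΔV = 35 million m³ = 3.5 × 10^7 m³
Δh = ΔV / (Sy × A) = 3.5 × 10^7 m³ / (0.29 × 1.3 × 10^7 m²) = 9.284 m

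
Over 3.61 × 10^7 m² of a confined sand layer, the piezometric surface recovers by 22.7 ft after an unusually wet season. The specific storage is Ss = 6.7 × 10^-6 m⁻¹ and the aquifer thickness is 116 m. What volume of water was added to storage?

S = Ss × b = 6.7 × 10^-6 m⁻¹ × 116 m = 7.772 × 10^-4
Δh = 22.7 ft = 6.919 m
ΔV = S × A × Δh = 7.772 × 10^-4 × 3.61 × 10^7 m² × 6.919 m = 1.941 × 10^5 m³

ΔV ≈ 1.94 × 10^5 m³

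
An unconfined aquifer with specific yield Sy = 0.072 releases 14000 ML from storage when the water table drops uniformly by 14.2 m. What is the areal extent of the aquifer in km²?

ΔV = 14000 ML = 1.4 × 10^7 m³
A = ΔV / (Sy × Δh) = 1.4 × 10^7 / (0.072 × 14.2) = 1.369 × 10^7 m²
A = 1.369 × 10^7 m² = 13.69 km²

A ≈ 13.7 km²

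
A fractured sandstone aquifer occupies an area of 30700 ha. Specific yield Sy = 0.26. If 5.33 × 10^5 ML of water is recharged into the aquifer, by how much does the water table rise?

A = 30700 ha = 3.07 × 10^8 m²
ΔV = 5.33 × 10^5 ML = 5.33 × 10^8 m³
Δh = ΔV / (Sy × A) = 5.33 × 10^8 m³ / (0.26 × 3.07 × 10^8 m²) = 6.678 m

Δh ≈ 6.68 m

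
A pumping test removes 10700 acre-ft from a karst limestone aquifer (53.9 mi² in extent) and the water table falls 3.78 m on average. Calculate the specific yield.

A = 53.9 mi² = 1.396 × 10^8 m²
ΔV = 10700 acre-ft = 1.32 × 10^7 m³
Sy = ΔV / (A × Δh) = 1.32 × 10^7 m³ / (1.396 × 10^8 m² × 3.78 m) = 0.02501

Sy ≈ 0.025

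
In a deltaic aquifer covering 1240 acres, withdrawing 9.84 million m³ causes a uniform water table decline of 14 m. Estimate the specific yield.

A = 1240 acres = 5.018 × 10^6 m²
ΔV = 9.84 million m³ = 9.84 × 10^6 m³
Sy = ΔV / (A × Δh) = 9.84 × 10^6 m³ / (5.018 × 10^6 m² × 14 m) = 0.1401

Sy ≈ 0.14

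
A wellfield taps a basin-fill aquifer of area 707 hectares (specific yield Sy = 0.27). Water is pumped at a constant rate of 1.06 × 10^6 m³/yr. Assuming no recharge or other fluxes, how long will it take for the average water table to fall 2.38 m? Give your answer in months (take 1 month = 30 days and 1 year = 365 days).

A = 707 hectares = 7.07 × 10^6 m²
ΔV = Sy × A × Δh = 0.27 × 7.07 × 10^6 × 2.38 = 4.543 × 10^6 m³
Q = 1.06 × 10^6 m³/yr = 2904 m³/d
t = ΔV / Q = 4.543 × 10^6 m³ / 2904 m³/d = 1564 d
t = 1564 d ≈ 52.15 months

t ≈ 52.1 months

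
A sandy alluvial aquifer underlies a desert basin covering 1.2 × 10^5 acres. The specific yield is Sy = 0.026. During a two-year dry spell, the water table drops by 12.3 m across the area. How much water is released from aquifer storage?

ΔV ≈ 1.55 × 10^8 m³

A = 1.2 × 10^5 acres = 4.856 × 10^8 m²
ΔV = Sy × A × Δh = 0.026 × 4.856 × 10^8 m² × 12.3 m = 1.553 × 10^8 m³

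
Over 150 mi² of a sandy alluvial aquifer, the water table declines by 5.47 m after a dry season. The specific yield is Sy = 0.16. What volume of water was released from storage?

A = 150 mi² = 3.885 × 10^8 m²
ΔV = Sy × A × Δh = 0.16 × 3.885 × 10^8 m² × 5.47 m = 3.4 × 10^8 m³

ΔV ≈ 3.4 × 10^8 m³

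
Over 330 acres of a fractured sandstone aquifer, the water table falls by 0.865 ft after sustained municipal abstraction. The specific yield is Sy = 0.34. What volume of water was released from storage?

A = 330 acres = 1.335 × 10^6 m²
Δh = 0.865 ft = 0.2637 m
ΔV = Sy × A × Δh = 0.34 × 1.335 × 10^6 m² × 0.2637 m = 1.197 × 10^5 m³

ΔV ≈ 1.2 × 10^5 m³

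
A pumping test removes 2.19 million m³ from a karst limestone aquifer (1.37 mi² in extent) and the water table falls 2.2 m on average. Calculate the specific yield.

Sy ≈ 0.28

A = 1.37 mi² = 3.548 × 10^6 m²
ΔV = 2.19 million m³ = 2.19 × 10^6 m³
Sy = ΔV / (A × Δh) = 2.19 × 10^6 m³ / (3.548 × 10^6 m² × 2.2 m) = 0.2805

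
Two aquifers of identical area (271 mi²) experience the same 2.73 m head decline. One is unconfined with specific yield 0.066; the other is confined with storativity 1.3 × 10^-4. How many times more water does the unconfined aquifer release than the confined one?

A = 271 mi² = 7.019 × 10^8 m²
Unconfined: ΔV_u = Sy × A × Δh = 0.066 × 7.019 × 10^8 × 2.73 = 1.265 × 10^8 m³
Confined: ΔV_c = S × A × Δh = 1.3 × 10^-4 × 7.019 × 10^8 × 2.73 = 2.491 × 10^5 m³
Ratio = ΔV_u / ΔV_c = Sy / S = 0.066 / 1.3 × 10^-4 = 507.7

ΔV_u / ΔV_c ≈ 508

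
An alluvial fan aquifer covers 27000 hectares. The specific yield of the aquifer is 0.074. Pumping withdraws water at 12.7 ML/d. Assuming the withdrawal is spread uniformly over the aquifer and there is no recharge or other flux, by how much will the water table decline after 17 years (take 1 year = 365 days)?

A = 27000 hectares = 2.7 × 10^8 m²
Q = 12.7 ML/d = 12700 m³/d
t = 17 years = 6205 d
ΔV = Q × t = 12700 m³/d × 6205 d = 7.88 × 10^7 m³
Δh = ΔV / (Sy × A) = 7.88 × 10^7 / (0.074 × 2.7 × 10^8) = 3.944 m

Δh ≈ 3.94 m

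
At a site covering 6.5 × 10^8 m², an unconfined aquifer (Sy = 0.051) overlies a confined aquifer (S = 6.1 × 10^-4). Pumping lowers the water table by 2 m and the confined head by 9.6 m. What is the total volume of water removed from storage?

ΔV ≈ 7.01 × 10^7 m³

Unconfined: ΔV_u = Sy × A × Δh_u = 0.051 × 6.5 × 10^8 × 2 = 6.63 × 10^7 m³
Confined: ΔV_c = S × A × Δh_c = 6.1 × 10^-4 × 6.5 × 10^8 × 9.6 = 3.806 × 10^6 m³
Total ΔV = 6.63 × 10^7 + 3.806 × 10^6 = 7.011 × 10^7 m³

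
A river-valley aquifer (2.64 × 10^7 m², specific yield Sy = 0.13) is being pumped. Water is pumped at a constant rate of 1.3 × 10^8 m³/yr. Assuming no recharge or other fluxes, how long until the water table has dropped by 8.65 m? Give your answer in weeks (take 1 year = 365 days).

t ≈ 11.9 weeks

ΔV = Sy × A × Δh = 0.13 × 2.64 × 10^7 × 8.65 = 2.969 × 10^7 m³
Q = 1.3 × 10^8 m³/yr = 3.562 × 10^5 m³/d
t = ΔV / Q = 2.969 × 10^7 m³ / 3.562 × 10^5 m³/d = 83.35 d
t = 83.35 d ≈ 11.91 weeks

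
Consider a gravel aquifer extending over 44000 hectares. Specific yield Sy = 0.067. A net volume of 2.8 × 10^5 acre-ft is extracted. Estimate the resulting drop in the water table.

Δh ≈ 11.7 m

A = 44000 hectares = 4.4 × 10^8 m²
ΔV = 2.8 × 10^5 acre-ft = 3.454 × 10^8 m³
Δh = ΔV / (Sy × A) = 3.454 × 10^8 m³ / (0.067 × 4.4 × 10^8 m²) = 11.72 m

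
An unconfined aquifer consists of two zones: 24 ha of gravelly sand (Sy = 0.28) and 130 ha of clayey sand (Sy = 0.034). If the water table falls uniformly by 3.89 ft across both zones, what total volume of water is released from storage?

A₁ = 24 ha = 2.4 × 10^5 m²; A₂ = 130 ha = 1.3 × 10^6 m²
Δh = 3.89 ft = 1.186 m
ΔV₁ = 0.28 × 2.4 × 10^5 × 1.186 = 79680 m³
ΔV₂ = 0.034 × 1.3 × 10^6 × 1.186 = 52410 m³
ΔV = ΔV₁ + ΔV₂ = 1.321 × 10^5 m³

ΔV ≈ 1.32 × 10^5 m³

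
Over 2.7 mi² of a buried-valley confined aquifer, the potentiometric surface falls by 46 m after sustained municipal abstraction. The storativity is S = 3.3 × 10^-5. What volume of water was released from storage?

A = 2.7 mi² = 6.993 × 10^6 m²
ΔV = S × A × Δh = 3.3 × 10^-5 × 6.993 × 10^6 m² × 46 m = 10620 m³

ΔV ≈ 10600 m³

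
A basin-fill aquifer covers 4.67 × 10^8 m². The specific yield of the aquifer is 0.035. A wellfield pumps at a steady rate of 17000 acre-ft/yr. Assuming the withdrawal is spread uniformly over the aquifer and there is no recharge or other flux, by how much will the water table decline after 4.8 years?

Δh ≈ 6.16 m

Q = 17000 acre-ft/yr = 57450 m³/d
t = 4.8 years = 1752 d
ΔV = Q × t = 57450 m³/d × 1752 d = 1.007 × 10^8 m³
Δh = ΔV / (Sy × A) = 1.007 × 10^8 / (0.035 × 4.67 × 10^8) = 6.158 m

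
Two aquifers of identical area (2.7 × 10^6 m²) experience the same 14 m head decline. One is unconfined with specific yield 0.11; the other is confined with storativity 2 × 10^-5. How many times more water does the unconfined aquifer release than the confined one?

Unconfined: ΔV_u = Sy × A × Δh = 0.11 × 2.7 × 10^6 × 14 = 4.158 × 10^6 m³
Confined: ΔV_c = S × A × Δh = 2 × 10^-5 × 2.7 × 10^6 × 14 = 756 m³
Ratio = ΔV_u / ΔV_c = Sy / S = 0.11 / 2 × 10^-5 = 5500

ΔV_u / ΔV_c ≈ 5500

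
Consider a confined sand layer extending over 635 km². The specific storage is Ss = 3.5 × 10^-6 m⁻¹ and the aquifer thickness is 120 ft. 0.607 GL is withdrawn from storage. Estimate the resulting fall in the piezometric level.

Δh ≈ 7.47 m

b = 120 ft = 36.58 m
S = Ss × b = 3.5 × 10^-6 m⁻¹ × 36.58 m = 1.28 × 10^-4
A = 635 km² = 6.35 × 10^8 m²
ΔV = 0.607 GL = 6.07 × 10^5 m³
Δh = ΔV / (S × A) = 6.07 × 10^5 m³ / (1.28 × 10^-4 × 6.35 × 10^8 m²) = 7.467 m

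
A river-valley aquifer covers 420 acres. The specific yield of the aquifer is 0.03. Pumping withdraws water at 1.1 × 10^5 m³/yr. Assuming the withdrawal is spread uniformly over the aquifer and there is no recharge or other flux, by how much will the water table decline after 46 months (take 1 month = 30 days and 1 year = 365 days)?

Δh ≈ 8.16 m

A = 420 acres = 1.7 × 10^6 m²
Q = 1.1 × 10^5 m³/yr = 301.4 m³/d
t = 46 months = 1380 d
ΔV = Q × t = 301.4 m³/d × 1380 d = 4.159 × 10^5 m³
Δh = ΔV / (Sy × A) = 4.159 × 10^5 / (0.03 × 1.7 × 10^6) = 8.156 m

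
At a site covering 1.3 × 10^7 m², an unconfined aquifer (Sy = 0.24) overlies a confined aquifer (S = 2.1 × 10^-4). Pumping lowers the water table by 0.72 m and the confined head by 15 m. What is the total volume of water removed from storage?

ΔV ≈ 2.29 × 10^6 m³

Unconfined: ΔV_u = Sy × A × Δh_u = 0.24 × 1.3 × 10^7 × 0.72 = 2.246 × 10^6 m³
Confined: ΔV_c = S × A × Δh_c = 2.1 × 10^-4 × 1.3 × 10^7 × 15 = 40950 m³
Total ΔV = 2.246 × 10^6 + 40950 = 2.287 × 10^6 m³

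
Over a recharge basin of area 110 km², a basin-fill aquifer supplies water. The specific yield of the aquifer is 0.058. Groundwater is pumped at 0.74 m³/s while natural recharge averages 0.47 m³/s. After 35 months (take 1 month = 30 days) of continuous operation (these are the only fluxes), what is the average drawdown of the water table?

A = 110 km² = 1.1 × 10^8 m²
Net abstraction = 0.74 − 0.47 = 0.27 m³/s
Q_net = 0.27 m³/s = 23330 m³/d
t = 35 months = 1050 d
ΔV = Q × t = 23330 m³/d × 1050 d = 2.449 × 10^7 m³
Δh = ΔV / (Sy × A) = 2.449 × 10^7 / (0.058 × 1.1 × 10^8) = 3.839 m

Δh ≈ 3.84 m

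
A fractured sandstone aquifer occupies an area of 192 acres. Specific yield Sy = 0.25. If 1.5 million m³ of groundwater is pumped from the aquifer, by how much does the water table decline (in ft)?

A = 192 acres = 7.77 × 10^5 m²
ΔV = 1.5 million m³ = 1.5 × 10^6 m³
Δh = ΔV / (Sy × A) = 1.5 × 10^6 m³ / (0.25 × 7.77 × 10^5 m²) = 7.722 m
Δh = 7.722 m = 25.33 ft

Δh ≈ 25.3 ft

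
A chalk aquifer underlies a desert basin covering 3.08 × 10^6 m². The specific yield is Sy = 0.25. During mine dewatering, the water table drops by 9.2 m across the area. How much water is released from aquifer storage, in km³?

ΔV ≈ 0.00708 km³

ΔV = Sy × A × Δh = 0.25 × 3.08 × 10^6 m² × 9.2 m = 7.084 × 10^6 m³
ΔV = 7.084 × 10^6 m³ = 0.007084 km³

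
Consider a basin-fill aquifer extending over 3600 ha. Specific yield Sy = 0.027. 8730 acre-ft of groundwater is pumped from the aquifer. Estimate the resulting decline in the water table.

Δh ≈ 11.1 m

A = 3600 ha = 3.6 × 10^7 m²
ΔV = 8730 acre-ft = 1.077 × 10^7 m³
Δh = ΔV / (Sy × A) = 1.077 × 10^7 m³ / (0.027 × 3.6 × 10^7 m²) = 11.08 m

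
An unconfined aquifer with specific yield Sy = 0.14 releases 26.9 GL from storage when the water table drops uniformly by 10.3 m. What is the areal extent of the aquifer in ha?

ΔV = 26.9 GL = 2.69 × 10^7 m³
A = ΔV / (Sy × Δh) = 2.69 × 10^7 / (0.14 × 10.3) = 1.865 × 10^7 m²
A = 1.865 × 10^7 m² = 1865 ha

A ≈ 1870 ha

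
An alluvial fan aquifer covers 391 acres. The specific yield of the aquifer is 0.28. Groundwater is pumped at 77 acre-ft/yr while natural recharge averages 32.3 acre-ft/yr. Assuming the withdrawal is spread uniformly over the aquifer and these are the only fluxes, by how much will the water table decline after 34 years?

Δh ≈ 4.23 m

A = 391 acres = 1.582 × 10^6 m²
Net abstraction = 77 − 32.3 = 44.7 acre-ft/yr
Q_net = 44.7 acre-ft/yr = 151.1 m³/d
t = 34 years = 12410 d
ΔV = Q × t = 151.1 m³/d × 12410 d = 1.875 × 10^6 m³
Δh = ΔV / (Sy × A) = 1.875 × 10^6 / (0.28 × 1.582 × 10^6) = 4.231 m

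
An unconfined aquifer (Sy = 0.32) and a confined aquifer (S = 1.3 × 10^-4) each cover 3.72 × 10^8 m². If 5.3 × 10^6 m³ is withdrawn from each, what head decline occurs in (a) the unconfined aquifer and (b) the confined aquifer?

Unconfined: Δh_u = ΔV/(Sy·A) = 5.3 × 10^6/(0.32 × 3.72 × 10^8) = 0.04452 m
Confined: Δh_c = ΔV/(S·A) = 5.3 × 10^6/(1.3 × 10^-4 × 3.72 × 10^8) = 109.6 m

Δh_u ≈ 0.0445 m; Δh_c ≈ 110 m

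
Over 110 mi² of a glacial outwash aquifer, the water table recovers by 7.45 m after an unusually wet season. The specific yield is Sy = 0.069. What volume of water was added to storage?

A = 110 mi² = 2.849 × 10^8 m²
ΔV = Sy × A × Δh = 0.069 × 2.849 × 10^8 m² × 7.45 m = 1.465 × 10^8 m³

ΔV ≈ 1.46 × 10^8 m³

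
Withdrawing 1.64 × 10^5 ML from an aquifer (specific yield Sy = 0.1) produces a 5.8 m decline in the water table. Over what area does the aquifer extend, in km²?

ΔV = 1.64 × 10^5 ML = 1.64 × 10^8 m³
A = ΔV / (Sy × Δh) = 1.64 × 10^8 / (0.1 × 5.8) = 2.828 × 10^8 m²
A = 2.828 × 10^8 m² = 282.8 km²

A ≈ 283 km²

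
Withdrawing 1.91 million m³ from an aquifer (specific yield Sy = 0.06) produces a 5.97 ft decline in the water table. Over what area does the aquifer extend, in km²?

Δh = 5.97 ft = 1.82 m
ΔV = 1.91 million m³ = 1.91 × 10^6 m³
A = ΔV / (Sy × Δh) = 1.91 × 10^6 / (0.06 × 1.82) = 1.749 × 10^7 m²
A = 1.749 × 10^7 m² = 17.49 km²

A ≈ 17.5 km²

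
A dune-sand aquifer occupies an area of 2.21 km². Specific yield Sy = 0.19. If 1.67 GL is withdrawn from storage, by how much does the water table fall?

Δh ≈ 3.98 m

A = 2.21 km² = 2.21 × 10^6 m²
ΔV = 1.67 GL = 1.67 × 10^6 m³
Δh = ΔV / (Sy × A) = 1.67 × 10^6 m³ / (0.19 × 2.21 × 10^6 m²) = 3.977 m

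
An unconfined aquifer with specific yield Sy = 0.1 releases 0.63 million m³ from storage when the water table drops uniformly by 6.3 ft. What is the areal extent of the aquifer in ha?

A ≈ 328 ha

Δh = 6.3 ft = 1.92 m
ΔV = 0.63 million m³ = 6.3 × 10^5 m³
A = ΔV / (Sy × Δh) = 6.3 × 10^5 / (0.1 × 1.92) = 3.281 × 10^6 m²
A = 3.281 × 10^6 m² = 328.1 ha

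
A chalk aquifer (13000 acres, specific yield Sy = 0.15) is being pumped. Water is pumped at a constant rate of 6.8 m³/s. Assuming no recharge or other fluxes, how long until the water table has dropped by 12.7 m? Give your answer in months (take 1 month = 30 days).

A = 13000 acres = 5.261 × 10^7 m²
ΔV = Sy × A × Δh = 0.15 × 5.261 × 10^7 × 12.7 = 1.002 × 10^8 m³
Q = 6.8 m³/s = 5.875 × 10^5 m³/d
t = ΔV / Q = 1.002 × 10^8 m³ / 5.875 × 10^5 m³/d = 170.6 d
t = 170.6 d ≈ 5.686 months

t ≈ 5.69 months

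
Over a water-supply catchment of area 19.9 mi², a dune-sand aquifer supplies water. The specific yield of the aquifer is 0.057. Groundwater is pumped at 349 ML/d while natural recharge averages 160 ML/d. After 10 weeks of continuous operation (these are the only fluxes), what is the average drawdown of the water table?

A = 19.9 mi² = 5.154 × 10^7 m²
Net abstraction = 349 − 160 = 189 ML/d
Q_net = 189 ML/d = 1.89 × 10^5 m³/d
t = 10 weeks = 70 d
ΔV = Q × t = 1.89 × 10^5 m³/d × 70 d = 1.323 × 10^7 m³
Δh = ΔV / (Sy × A) = 1.323 × 10^7 / (0.057 × 5.154 × 10^7) = 4.503 m

Δh ≈ 4.5 m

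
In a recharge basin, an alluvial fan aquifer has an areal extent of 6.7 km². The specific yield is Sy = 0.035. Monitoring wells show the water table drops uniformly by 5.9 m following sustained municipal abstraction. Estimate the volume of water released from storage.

A = 6.7 km² = 6.7 × 10^6 m²
ΔV = Sy × A × Δh = 0.035 × 6.7 × 10^6 m² × 5.9 m = 1.384 × 10^6 m³

ΔV ≈ 1.38 × 10^6 m³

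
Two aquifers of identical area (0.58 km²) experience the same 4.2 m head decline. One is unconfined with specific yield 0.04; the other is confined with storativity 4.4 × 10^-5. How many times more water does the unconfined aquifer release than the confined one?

A = 0.58 km² = 5.8 × 10^5 m²
Unconfined: ΔV_u = Sy × A × Δh = 0.04 × 5.8 × 10^5 × 4.2 = 97440 m³
Confined: ΔV_c = S × A × Δh = 4.4 × 10^-5 × 5.8 × 10^5 × 4.2 = 107.2 m³
Ratio = ΔV_u / ΔV_c = Sy / S = 0.04 / 4.4 × 10^-5 = 909.1

ΔV_u / ΔV_c ≈ 909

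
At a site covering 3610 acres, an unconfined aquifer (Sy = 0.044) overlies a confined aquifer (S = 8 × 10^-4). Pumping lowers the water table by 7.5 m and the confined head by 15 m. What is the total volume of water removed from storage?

ΔV ≈ 5 × 10^6 m³

A = 3610 acres = 1.461 × 10^7 m²
Unconfined: ΔV_u = Sy × A × Δh_u = 0.044 × 1.461 × 10^7 × 7.5 = 4.821 × 10^6 m³
Confined: ΔV_c = S × A × Δh_c = 8 × 10^-4 × 1.461 × 10^7 × 15 = 1.753 × 10^5 m³
Total ΔV = 4.821 × 10^6 + 1.753 × 10^5 = 4.996 × 10^6 m³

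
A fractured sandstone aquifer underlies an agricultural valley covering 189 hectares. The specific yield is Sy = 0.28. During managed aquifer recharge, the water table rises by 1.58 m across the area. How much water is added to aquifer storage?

A = 189 hectares = 1.89 × 10^6 m²
ΔV = Sy × A × Δh = 0.28 × 1.89 × 10^6 m² × 1.58 m = 8.361 × 10^5 m³

ΔV ≈ 8.36 × 10^5 m³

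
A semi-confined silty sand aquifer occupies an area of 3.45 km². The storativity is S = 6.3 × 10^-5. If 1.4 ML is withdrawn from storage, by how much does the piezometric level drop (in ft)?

A = 3.45 km² = 3.45 × 10^6 m²
ΔV = 1.4 ML = 1400 m³
Δh = ΔV / (S × A) = 1400 m³ / (6.3 × 10^-5 × 3.45 × 10^6 m²) = 6.441 m
Δh = 6.441 m = 21.13 ft

Δh ≈ 21.1 ft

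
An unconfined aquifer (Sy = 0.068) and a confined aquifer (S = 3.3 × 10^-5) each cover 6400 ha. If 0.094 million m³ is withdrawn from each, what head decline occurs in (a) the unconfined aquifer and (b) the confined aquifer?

A = 6400 ha = 6.4 × 10^7 m²
ΔV = 0.094 million m³ = 94000 m³
Unconfined: Δh_u = ΔV/(Sy·A) = 94000/(0.068 × 6.4 × 10^7) = 0.0216 m
Confined: Δh_c = ΔV/(S·A) = 94000/(3.3 × 10^-5 × 6.4 × 10^7) = 44.51 m

Δh_u ≈ 0.0216 m; Δh_c ≈ 44.5 m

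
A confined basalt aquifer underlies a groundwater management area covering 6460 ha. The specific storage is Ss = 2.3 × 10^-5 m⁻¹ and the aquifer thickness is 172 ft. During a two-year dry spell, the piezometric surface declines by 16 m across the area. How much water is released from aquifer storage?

b = 172 ft = 52.43 m
S = Ss × b = 2.3 × 10^-5 m⁻¹ × 52.43 m = 1.206 × 10^-3
A = 6460 ha = 6.46 × 10^7 m²
ΔV = S × A × Δh = 0.001206 × 6.46 × 10^7 m² × 16 m = 1.246 × 10^6 m³

ΔV ≈ 1.25 × 10^6 m³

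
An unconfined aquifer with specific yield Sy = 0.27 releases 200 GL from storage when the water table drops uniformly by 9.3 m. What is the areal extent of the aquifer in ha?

ΔV = 200 GL = 2 × 10^8 m³
A = ΔV / (Sy × Δh) = 2 × 10^8 / (0.27 × 9.3) = 7.965 × 10^7 m²
A = 7.965 × 10^7 m² = 7965 ha

A ≈ 7960 ha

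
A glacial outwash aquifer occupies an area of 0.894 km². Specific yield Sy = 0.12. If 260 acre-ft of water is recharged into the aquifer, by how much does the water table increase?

A = 0.894 km² = 8.94 × 10^5 m²
ΔV = 260 acre-ft = 3.207 × 10^5 m³
Δh = ΔV / (Sy × A) = 3.207 × 10^5 m³ / (0.12 × 8.94 × 10^5 m²) = 2.989 m

Δh ≈ 2.99 m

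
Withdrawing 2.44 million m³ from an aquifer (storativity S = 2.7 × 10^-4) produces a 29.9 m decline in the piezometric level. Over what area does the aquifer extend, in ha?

ΔV = 2.44 million m³ = 2.44 × 10^6 m³
A = ΔV / (S × Δh) = 2.44 × 10^6 / (2.7 × 10^-4 × 29.9) = 3.022 × 10^8 m²
A = 3.022 × 10^8 m² = 30220 ha

A ≈ 30200 ha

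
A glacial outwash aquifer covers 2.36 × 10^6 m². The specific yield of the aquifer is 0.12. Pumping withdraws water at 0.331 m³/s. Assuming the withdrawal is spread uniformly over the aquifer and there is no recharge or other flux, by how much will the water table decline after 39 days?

Q = 0.331 m³/s = 28600 m³/d
ΔV = Q × t = 28600 m³/d × 39 d = 1.115 × 10^6 m³
Δh = ΔV / (Sy × A) = 1.115 × 10^6 / (0.12 × 2.36 × 10^6) = 3.938 m

Δh ≈ 3.94 m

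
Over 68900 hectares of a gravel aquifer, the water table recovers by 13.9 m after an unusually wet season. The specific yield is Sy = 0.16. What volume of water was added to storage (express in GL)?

ΔV ≈ 1530 GL

A = 68900 hectares = 6.89 × 10^8 m²
ΔV = Sy × A × Δh = 0.16 × 6.89 × 10^8 m² × 13.9 m = 1.532 × 10^9 m³
ΔV = 1.532 × 10^9 m³ = 1532 GL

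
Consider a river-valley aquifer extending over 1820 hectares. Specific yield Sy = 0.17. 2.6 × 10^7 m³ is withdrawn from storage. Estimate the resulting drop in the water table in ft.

Δh ≈ 27.6 ft

A = 1820 hectares = 1.82 × 10^7 m²
Δh = ΔV / (Sy × A) = 2.6 × 10^7 m³ / (0.17 × 1.82 × 10^7 m²) = 8.403 m
Δh = 8.403 m = 27.57 ft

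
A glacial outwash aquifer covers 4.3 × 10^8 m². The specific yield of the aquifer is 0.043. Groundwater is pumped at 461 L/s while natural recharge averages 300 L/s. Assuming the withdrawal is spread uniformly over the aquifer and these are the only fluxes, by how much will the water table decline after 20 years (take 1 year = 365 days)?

Δh ≈ 5.49 m

Net abstraction = 461 − 300 = 161 L/s
Q_net = 161 L/s = 13910 m³/d
t = 20 years = 7300 d
ΔV = Q × t = 13910 m³/d × 7300 d = 1.015 × 10^8 m³
Δh = ΔV / (Sy × A) = 1.015 × 10^8 / (0.043 × 4.3 × 10^8) = 5.492 m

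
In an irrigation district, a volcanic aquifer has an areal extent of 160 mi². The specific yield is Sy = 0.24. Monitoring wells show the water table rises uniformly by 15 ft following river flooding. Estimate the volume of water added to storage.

ΔV ≈ 4.55 × 10^8 m³

A = 160 mi² = 4.144 × 10^8 m²
Δh = 15 ft = 4.572 m
ΔV = Sy × A × Δh = 0.24 × 4.144 × 10^8 m² × 4.572 m = 4.547 × 10^8 m³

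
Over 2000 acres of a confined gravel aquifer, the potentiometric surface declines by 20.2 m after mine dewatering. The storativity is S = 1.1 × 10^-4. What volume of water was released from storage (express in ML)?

A = 2000 acres = 8.094 × 10^6 m²
ΔV = S × A × Δh = 1.1 × 10^-4 × 8.094 × 10^6 m² × 20.2 m = 17980 m³
ΔV = 17980 m³ = 17.98 ML

ΔV ≈ 18 ML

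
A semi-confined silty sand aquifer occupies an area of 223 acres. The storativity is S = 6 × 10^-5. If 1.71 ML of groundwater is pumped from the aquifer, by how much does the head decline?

A = 223 acres = 9.024 × 10^5 m²
ΔV = 1.71 ML = 1710 m³
Δh = ΔV / (S × A) = 1710 m³ / (6 × 10^-5 × 9.024 × 10^5 m²) = 31.58 m

Δh ≈ 31.6 m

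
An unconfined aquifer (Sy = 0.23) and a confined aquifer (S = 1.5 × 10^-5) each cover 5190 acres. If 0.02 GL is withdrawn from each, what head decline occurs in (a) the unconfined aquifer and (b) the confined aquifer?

A = 5190 acres = 2.1 × 10^7 m²
ΔV = 0.02 GL = 20000 m³
Unconfined: Δh_u = ΔV/(Sy·A) = 20000/(0.23 × 2.1 × 10^7) = 0.00414 m
Confined: Δh_c = ΔV/(S·A) = 20000/(1.5 × 10^-5 × 2.1 × 10^7) = 63.48 m

Δh_u ≈ 0.00414 m; Δh_c ≈ 63.5 m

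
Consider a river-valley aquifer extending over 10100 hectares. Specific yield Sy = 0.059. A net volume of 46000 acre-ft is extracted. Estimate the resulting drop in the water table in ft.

A = 10100 hectares = 1.01 × 10^8 m²
ΔV = 46000 acre-ft = 5.674 × 10^7 m³
Δh = ΔV / (Sy × A) = 5.674 × 10^7 m³ / (0.059 × 1.01 × 10^8 m²) = 9.522 m
Δh = 9.522 m = 31.24 ft

Δh ≈ 31.2 ft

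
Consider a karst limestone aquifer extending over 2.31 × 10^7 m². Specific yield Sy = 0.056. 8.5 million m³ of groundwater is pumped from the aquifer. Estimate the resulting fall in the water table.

Δh ≈ 6.57 m

ΔV = 8.5 million m³ = 8.5 × 10^6 m³
Δh = ΔV / (Sy × A) = 8.5 × 10^6 m³ / (0.056 × 2.31 × 10^7 m²) = 6.571 m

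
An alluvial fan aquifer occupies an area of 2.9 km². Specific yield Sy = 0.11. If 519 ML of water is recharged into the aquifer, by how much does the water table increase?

A = 2.9 km² = 2.9 × 10^6 m²
ΔV = 519 ML = 5.19 × 10^5 m³
Δh = ΔV / (Sy × A) = 5.19 × 10^5 m³ / (0.11 × 2.9 × 10^6 m²) = 1.627 m

Δh ≈ 1.63 m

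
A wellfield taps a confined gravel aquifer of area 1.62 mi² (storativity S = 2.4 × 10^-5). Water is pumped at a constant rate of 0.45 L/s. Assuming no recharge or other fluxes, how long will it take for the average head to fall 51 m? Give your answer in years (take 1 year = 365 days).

t ≈ 0.362 years

A = 1.62 mi² = 4.196 × 10^6 m²
ΔV = S × A × Δh = 2.4 × 10^-5 × 4.196 × 10^6 × 51 = 5136 m³
Q = 0.45 L/s = 38.88 m³/d
t = ΔV / Q = 5136 m³ / 38.88 m³/d = 132.1 d
t = 132.1 d ≈ 0.3619 years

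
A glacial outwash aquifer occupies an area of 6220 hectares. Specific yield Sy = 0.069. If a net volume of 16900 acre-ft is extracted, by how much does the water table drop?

Δh ≈ 4.86 m

A = 6220 hectares = 6.22 × 10^7 m²
ΔV = 16900 acre-ft = 2.085 × 10^7 m³
Δh = ΔV / (Sy × A) = 2.085 × 10^7 m³ / (0.069 × 6.22 × 10^7 m²) = 4.857 m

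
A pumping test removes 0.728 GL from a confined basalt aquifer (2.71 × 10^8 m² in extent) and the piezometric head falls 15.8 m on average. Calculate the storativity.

ΔV = 0.728 GL = 7.28 × 10^5 m³
S = ΔV / (A × Δh) = 7.28 × 10^5 m³ / (2.71 × 10^8 m² × 15.8 m) = 1.7 × 10^-4

S ≈ 1.7 × 10^-4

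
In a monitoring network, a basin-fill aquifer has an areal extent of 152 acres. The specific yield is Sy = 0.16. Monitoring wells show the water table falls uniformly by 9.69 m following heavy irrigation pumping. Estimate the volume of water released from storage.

ΔV ≈ 9.54 × 10^5 m³

A = 152 acres = 6.151 × 10^5 m²
ΔV = Sy × A × Δh = 0.16 × 6.151 × 10^5 m² × 9.69 m = 9.537 × 10^5 m³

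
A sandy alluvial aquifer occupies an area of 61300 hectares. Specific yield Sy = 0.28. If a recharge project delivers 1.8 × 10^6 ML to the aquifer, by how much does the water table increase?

Δh ≈ 10.5 m

A = 61300 hectares = 6.13 × 10^8 m²
ΔV = 1.8 × 10^6 ML = 1.8 × 10^9 m³
Δh = ΔV / (Sy × A) = 1.8 × 10^9 m³ / (0.28 × 6.13 × 10^8 m²) = 10.49 m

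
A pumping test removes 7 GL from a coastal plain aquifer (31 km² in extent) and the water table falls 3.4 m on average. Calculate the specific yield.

A = 31 km² = 3.1 × 10^7 m²
ΔV = 7 GL = 7 × 10^6 m³
Sy = ΔV / (A × Δh) = 7 × 10^6 m³ / (3.1 × 10^7 m² × 3.4 m) = 0.06641

Sy ≈ 0.066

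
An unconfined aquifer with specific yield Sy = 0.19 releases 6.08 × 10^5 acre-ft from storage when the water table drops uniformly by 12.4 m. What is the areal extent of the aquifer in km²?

ΔV = 6.08 × 10^5 acre-ft = 7.5 × 10^8 m³
A = ΔV / (Sy × Δh) = 7.5 × 10^8 / (0.19 × 12.4) = 3.183 × 10^8 m²
A = 3.183 × 10^8 m² = 318.3 km²

A ≈ 318 km²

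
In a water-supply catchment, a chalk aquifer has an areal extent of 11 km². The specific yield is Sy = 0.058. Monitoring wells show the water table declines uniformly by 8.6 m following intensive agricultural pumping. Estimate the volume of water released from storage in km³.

ΔV ≈ 0.00549 km³

A = 11 km² = 1.1 × 10^7 m²
ΔV = Sy × A × Δh = 0.058 × 1.1 × 10^7 m² × 8.6 m = 5.487 × 10^6 m³
ΔV = 5.487 × 10^6 m³ = 0.005487 km³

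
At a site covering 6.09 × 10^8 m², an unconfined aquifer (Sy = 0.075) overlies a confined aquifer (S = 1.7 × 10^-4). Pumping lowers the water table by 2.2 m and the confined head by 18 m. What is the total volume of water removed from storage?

Unconfined: ΔV_u = Sy × A × Δh_u = 0.075 × 6.09 × 10^8 × 2.2 = 1.005 × 10^8 m³
Confined: ΔV_c = S × A × Δh_c = 1.7 × 10^-4 × 6.09 × 10^8 × 18 = 1.864 × 10^6 m³
Total ΔV = 1.005 × 10^8 + 1.864 × 10^6 = 1.023 × 10^8 m³

ΔV ≈ 1.02 × 10^8 m³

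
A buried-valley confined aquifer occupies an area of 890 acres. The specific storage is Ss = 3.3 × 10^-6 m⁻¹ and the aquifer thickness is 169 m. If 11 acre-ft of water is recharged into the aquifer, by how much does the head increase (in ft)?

Δh ≈ 22.2 ft

S = Ss × b = 3.3 × 10^-6 m⁻¹ × 169 m = 5.577 × 10^-4
A = 890 acres = 3.602 × 10^6 m²
ΔV = 11 acre-ft = 13570 m³
Δh = ΔV / (S × A) = 13570 m³ / (5.577 × 10^-4 × 3.602 × 10^6 m²) = 6.755 m
Δh = 6.755 m = 22.16 ft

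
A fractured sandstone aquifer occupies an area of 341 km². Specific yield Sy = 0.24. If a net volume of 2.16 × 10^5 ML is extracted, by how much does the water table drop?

Δh ≈ 2.64 m

A = 341 km² = 3.41 × 10^8 m²
ΔV = 2.16 × 10^5 ML = 2.16 × 10^8 m³
Δh = ΔV / (Sy × A) = 2.16 × 10^8 m³ / (0.24 × 3.41 × 10^8 m²) = 2.639 m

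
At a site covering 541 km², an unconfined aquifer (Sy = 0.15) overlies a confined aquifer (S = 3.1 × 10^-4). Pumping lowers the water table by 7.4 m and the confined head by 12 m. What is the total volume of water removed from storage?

ΔV ≈ 6.03 × 10^8 m³

A = 541 km² = 5.41 × 10^8 m²
Unconfined: ΔV_u = Sy × A × Δh_u = 0.15 × 5.41 × 10^8 × 7.4 = 6.005 × 10^8 m³
Confined: ΔV_c = S × A × Δh_c = 3.1 × 10^-4 × 5.41 × 10^8 × 12 = 2.013 × 10^6 m³
Total ΔV = 6.005 × 10^8 + 2.013 × 10^6 = 6.025 × 10^8 m³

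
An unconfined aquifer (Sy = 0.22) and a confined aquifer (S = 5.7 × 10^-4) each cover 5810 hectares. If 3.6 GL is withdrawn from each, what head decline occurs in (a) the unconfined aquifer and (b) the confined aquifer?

Δh_u ≈ 0.282 m; Δh_c ≈ 109 m

A = 5810 hectares = 5.81 × 10^7 m²
ΔV = 3.6 GL = 3.6 × 10^6 m³
Unconfined: Δh_u = ΔV/(Sy·A) = 3.6 × 10^6/(0.22 × 5.81 × 10^7) = 0.2816 m
Confined: Δh_c = ΔV/(S·A) = 3.6 × 10^6/(5.7 × 10^-4 × 5.81 × 10^7) = 108.7 m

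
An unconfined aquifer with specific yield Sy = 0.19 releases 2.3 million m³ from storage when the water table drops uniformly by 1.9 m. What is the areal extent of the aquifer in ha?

ΔV = 2.3 million m³ = 2.3 × 10^6 m³
A = ΔV / (Sy × Δh) = 2.3 × 10^6 / (0.19 × 1.9) = 6.371 × 10^6 m²
A = 6.371 × 10^6 m² = 637.1 ha

A ≈ 637 ha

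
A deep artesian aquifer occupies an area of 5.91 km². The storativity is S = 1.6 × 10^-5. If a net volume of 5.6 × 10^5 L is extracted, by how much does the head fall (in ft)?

Δh ≈ 19.4 ft

A = 5.91 km² = 5.91 × 10^6 m²
ΔV = 5.6 × 10^5 L = 560 m³
Δh = ΔV / (S × A) = 560 m³ / (1.6 × 10^-5 × 5.91 × 10^6 m²) = 5.922 m
Δh = 5.922 m = 19.43 ft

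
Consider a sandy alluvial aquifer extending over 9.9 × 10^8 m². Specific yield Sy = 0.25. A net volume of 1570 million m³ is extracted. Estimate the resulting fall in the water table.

ΔV = 1570 million m³ = 1.57 × 10^9 m³
Δh = ΔV / (Sy × A) = 1.57 × 10^9 m³ / (0.25 × 9.9 × 10^8 m²) = 6.343 m

Δh ≈ 6.34 m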